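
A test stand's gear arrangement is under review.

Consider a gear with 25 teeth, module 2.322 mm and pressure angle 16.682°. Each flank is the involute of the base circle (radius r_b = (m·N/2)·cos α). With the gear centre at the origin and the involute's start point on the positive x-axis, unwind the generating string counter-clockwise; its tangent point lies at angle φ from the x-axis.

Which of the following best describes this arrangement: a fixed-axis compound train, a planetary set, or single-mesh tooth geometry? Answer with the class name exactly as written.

topology: single-mesh involute geometry — m = 2.322, N = 25
classification: single-mesh tooth geometry

single-mesh tooth geometry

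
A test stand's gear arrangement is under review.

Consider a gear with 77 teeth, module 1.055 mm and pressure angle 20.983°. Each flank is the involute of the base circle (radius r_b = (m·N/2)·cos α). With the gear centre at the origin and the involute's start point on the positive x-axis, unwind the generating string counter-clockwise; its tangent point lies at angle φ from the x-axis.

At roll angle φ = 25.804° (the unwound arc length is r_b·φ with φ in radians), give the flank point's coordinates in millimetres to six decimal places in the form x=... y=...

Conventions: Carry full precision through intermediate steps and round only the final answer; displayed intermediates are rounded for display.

x=41.577220 y=1.131493

class = single-mesh tooth geometry [base-circle involute, m = 1.055, 77T]
pitch radius r_p = m·N/2 = 1.055·77/2 = 40.617500
base radius r_b = r_p·cos α = 40.617500·cos 20.983° = 37.924020
roll angle φ = 25.804° = 0.45036476 rad
x = r_b·(cos φ + φ·sin φ) = 41.577220
y = r_b·(sin φ − φ·cos φ) = 1.131493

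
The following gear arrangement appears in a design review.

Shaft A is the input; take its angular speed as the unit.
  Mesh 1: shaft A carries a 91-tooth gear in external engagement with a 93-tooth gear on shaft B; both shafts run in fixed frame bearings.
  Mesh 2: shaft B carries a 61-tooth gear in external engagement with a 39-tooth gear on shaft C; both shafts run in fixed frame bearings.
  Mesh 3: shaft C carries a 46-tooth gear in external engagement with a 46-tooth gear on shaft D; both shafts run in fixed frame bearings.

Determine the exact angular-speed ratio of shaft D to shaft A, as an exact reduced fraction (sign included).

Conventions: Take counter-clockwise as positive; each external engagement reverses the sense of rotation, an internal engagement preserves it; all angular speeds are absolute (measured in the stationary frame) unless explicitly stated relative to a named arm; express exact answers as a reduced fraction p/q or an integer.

class = fixed-axis compound train [3 meshes; 3 ratios multiply, 3 sense flips]
mesh 1 [91T→93T]: running ratio 91/93, sense −
mesh 2 [61T→39T]: running ratio 427/279, sense +
mesh 3 [46T→46T]: running ratio 427/279, sense −
ω_out/ω_in = -427/279

-427/279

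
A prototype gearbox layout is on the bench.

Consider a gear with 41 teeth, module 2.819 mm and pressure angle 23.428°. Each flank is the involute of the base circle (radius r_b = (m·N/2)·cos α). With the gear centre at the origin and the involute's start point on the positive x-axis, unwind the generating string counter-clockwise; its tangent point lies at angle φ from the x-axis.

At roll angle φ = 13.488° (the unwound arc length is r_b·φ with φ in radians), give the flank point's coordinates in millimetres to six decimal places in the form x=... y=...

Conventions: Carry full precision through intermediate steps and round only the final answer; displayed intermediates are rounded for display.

class = single-mesh tooth geometry [base-circle involute, m = 2.819, 41T]
pitch radius r_p = m·N/2 = 2.819·41/2 = 57.789500
base radius r_b = r_p·cos α = 57.789500·cos 23.428° = 53.025359
roll angle φ = 13.488° = 0.23541001 rad
x = r_b·(cos φ + φ·sin φ) = 54.474341
y = r_b·(sin φ − φ·cos φ) = 0.229313

x=54.474341 y=0.229313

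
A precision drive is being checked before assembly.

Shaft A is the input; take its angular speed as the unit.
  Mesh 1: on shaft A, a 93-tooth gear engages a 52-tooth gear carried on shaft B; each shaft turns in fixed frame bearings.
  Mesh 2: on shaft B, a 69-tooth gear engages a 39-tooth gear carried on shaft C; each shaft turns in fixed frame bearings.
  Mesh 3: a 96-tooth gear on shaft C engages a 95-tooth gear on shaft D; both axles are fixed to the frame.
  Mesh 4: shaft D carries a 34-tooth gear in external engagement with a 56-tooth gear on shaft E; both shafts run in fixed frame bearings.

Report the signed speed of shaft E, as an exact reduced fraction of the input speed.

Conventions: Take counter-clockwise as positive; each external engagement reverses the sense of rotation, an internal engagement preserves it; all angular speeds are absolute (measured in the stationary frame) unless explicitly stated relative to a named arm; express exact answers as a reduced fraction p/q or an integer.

4-mesh fixed-axis compound train (all bearings frame-fixed)
mesh 1 [93T→52T]: |ω|/ω_in = 1×93/52 = 93/52, sense flips to −
mesh 2 [69T→39T]: |ω|/ω_in = (93/52)×69/39 = 2139/676, sense flips to +
mesh 3 [96T→95T]: |ω|/ω_in = (2139/676)×96/95 = 51336/16055, sense flips to −
mesh 4 [34T→56T]: |ω|/ω_in = (51336/16055)×34/56 = 218178/112385, sense flips to +
signed output speed (× input speed) = 218178/112385

218178/112385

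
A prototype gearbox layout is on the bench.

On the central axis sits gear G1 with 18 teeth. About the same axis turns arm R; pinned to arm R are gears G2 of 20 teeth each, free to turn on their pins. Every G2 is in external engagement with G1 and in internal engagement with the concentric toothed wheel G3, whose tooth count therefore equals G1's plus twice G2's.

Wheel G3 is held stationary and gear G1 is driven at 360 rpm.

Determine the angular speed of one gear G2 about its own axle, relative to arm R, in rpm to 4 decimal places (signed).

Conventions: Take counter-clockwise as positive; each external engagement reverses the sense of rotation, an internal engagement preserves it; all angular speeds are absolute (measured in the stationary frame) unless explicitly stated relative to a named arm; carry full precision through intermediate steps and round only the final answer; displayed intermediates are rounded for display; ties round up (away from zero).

topology: planetary set — G1 18T / G2 20T / G3 58T, arm = carrier (Willis)
normalise by the input: solve with ω_sun = 1, then scale by 360 rpm
ring teeth: 18 + 2·20 = 58
18(ω_sun−ω_arm) = −58(ω_ring−ω_arm),  ω_ring = 0, ω_sun = 1
18(1−ω_arm) = −58(0−ω_arm)  ⇒  76·ω_arm = 18  ⇒  ω_arm = 9/38
sun–planet mesh: 18·(1−9/38) = −20·(ω_p−ω_arm)  ⇒  ω_p−ω_arm = -261/380
scale: ω_p−ω_arm = -261/380 × 360 rpm = -247.2632 rpm

-247.2632 rpm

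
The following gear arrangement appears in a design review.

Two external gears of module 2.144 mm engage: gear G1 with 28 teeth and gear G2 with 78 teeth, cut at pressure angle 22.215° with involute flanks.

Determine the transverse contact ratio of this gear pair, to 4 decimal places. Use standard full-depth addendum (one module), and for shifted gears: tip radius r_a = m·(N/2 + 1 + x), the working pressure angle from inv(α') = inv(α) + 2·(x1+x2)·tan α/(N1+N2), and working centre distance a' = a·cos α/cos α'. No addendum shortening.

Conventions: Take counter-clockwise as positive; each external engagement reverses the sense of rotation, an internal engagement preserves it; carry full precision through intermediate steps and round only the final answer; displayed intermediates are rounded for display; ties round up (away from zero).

topology: single-mesh involute geometry — m = 2.144, 28T/78T pair
base radii: r_b1 = 27.787961, r_b2 = 77.409321
tip radii: r_a1 = 32.160000, r_a2 = 85.760000
no profile shift: α' = α, a' = a
action lengths: √(r_a1²−r_b1²) = 16.189342, √(r_a2²−r_b2²) = 36.913068
base pitch p_b = π·m·cos α = 6.235604
CR = (16.189342 + 36.913068 − 113.632000·sin 22.21500°)/6.235604 = 1.626156
contact ratio ≈ 1.6262

1.6262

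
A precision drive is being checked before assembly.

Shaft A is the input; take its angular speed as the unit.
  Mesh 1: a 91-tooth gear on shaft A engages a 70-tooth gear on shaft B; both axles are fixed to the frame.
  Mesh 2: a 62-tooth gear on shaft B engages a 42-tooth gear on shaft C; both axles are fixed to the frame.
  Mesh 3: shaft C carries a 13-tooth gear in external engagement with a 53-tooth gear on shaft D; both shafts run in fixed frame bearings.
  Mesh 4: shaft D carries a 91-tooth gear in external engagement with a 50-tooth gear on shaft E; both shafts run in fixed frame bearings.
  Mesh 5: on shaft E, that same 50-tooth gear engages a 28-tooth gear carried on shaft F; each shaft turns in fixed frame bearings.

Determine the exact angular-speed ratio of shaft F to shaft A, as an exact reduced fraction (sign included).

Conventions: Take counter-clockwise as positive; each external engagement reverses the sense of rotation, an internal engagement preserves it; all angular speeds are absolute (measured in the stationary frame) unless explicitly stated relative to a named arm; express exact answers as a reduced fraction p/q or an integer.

class = fixed-axis compound train [5 meshes; 5 ratios multiply, 5 sense flips]
mesh 1 [91T→70T]: running ratio 13/10, sense −
mesh 2 [62T→42T]: running ratio 403/210, sense +
mesh 3 [13T→53T]: running ratio 5239/11130, sense −
mesh 4 [91T→50T]: running ratio 68107/79500, sense +
mesh 5 [50T→28T]: running ratio 68107/44520, sense −
ω_out/ω_in = -68107/44520

-68107/44520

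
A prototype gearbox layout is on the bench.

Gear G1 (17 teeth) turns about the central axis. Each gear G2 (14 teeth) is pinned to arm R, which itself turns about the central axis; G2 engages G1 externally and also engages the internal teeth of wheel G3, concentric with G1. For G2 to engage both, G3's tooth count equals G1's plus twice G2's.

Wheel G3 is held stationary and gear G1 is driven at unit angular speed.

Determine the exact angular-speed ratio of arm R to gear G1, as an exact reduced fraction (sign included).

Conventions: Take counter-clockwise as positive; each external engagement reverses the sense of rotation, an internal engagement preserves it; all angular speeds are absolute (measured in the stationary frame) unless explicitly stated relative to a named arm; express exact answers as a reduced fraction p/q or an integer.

class = planetary set [G3 = 17+2·14 = 45; Willis about the carrier]
ring teeth: 17 + 2·14 = 45
17(ω_sun−ω_arm) = −45(ω_ring−ω_arm),  ω_ring = 0, ω_sun = 1
17(1−ω_arm) = −45(0−ω_arm)  ⇒  62·ω_arm = 17  ⇒  ω_arm = 17/62
ω_out/ω_in = 17/62

17/62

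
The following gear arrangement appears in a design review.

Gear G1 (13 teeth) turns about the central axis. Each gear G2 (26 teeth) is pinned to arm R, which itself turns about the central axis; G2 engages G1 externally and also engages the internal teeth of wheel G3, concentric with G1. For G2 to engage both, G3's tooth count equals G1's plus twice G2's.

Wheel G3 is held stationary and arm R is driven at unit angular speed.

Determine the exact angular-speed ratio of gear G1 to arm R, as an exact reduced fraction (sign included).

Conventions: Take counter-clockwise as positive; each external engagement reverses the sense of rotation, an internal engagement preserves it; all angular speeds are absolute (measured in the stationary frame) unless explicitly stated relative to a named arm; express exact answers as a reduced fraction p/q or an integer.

topology: planetary set — G1 13T / G2 26T / G3 65T, arm = carrier (Willis)
ring teeth: 13 + 2·26 = 65
13(ω_sun−ω_arm) = −65(ω_ring−ω_arm),  ω_ring = 0, ω_arm = 1
ω_sun = 1 − (65/13)(0−1) = 6
ω_out/ω_in = 6

6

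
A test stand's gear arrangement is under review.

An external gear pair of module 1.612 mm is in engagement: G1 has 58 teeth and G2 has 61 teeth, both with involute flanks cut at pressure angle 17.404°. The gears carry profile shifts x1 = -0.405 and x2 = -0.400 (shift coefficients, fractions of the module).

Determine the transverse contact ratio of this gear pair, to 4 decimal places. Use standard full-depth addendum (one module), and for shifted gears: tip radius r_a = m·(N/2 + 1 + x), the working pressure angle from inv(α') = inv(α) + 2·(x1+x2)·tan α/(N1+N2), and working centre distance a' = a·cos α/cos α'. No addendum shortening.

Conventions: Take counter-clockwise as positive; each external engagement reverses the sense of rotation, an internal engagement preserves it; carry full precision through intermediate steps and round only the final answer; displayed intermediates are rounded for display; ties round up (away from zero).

single-mesh involute tooth geometry (58T engaging 61T at module 1.612)
base radii: r_b1 = 44.607851, r_b2 = 46.915153
tip radii: r_a1 = 47.707140, r_a2 = 50.133200
inv(α') = inv(17.404°) + 2·(-0.405-0.400)·tan α/(58+61) = 0.00545967  ⇒  α' = 14.42665°
a' = a·cos α / cos α' = 95.9140·cos 17.404°/cos 14.42665° = 94.502930
action lengths: √(r_a1²−r_b1²) = 16.914812, √(r_a2²−r_b2²) = 17.672185
base pitch p_b = π·m·cos α = 4.832403
CR = (16.914812 + 17.672185 − 94.502930·sin 14.42665°)/4.832403 = 2.285094
contact ratio ≈ 2.2851

2.2851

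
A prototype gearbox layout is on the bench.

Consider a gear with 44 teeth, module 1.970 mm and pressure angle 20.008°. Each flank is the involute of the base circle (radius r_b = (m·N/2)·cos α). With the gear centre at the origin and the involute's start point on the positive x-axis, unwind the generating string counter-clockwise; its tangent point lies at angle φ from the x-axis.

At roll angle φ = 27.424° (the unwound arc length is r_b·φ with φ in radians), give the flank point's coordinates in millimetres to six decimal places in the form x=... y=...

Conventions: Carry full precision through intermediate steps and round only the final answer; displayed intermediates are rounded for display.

x=45.125278 y=1.454701

topology: single-mesh involute geometry — m = 1.970, N = 44
pitch radius r_p = m·N/2 = 1.970·44/2 = 43.340000
base radius r_b = r_p·cos α = 43.340000·cos 20.008° = 40.724208
roll angle φ = 27.424° = 0.47863909 rad
x = r_b·(cos φ + φ·sin φ) = 45.125278
y = r_b·(sin φ − φ·cos φ) = 1.454701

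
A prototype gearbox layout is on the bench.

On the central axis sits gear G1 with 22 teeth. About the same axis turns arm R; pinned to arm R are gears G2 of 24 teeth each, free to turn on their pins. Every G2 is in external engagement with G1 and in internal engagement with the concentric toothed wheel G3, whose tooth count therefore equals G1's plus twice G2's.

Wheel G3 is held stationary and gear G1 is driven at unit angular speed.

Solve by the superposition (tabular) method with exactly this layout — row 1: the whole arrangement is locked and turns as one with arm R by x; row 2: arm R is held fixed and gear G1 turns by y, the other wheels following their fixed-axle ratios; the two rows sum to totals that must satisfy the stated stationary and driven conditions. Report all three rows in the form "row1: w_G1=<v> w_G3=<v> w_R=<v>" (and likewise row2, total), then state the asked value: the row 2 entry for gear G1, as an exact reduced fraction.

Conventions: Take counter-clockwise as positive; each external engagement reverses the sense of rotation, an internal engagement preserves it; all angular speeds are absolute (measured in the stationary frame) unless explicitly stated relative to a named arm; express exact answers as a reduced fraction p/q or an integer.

row1: w_G1=11/46 w_G3=11/46 w_R=11/46
row2: w_G1=35/46 w_G3=-11/46 w_R=0
total: w_G1=1 w_G3=0 w_R=11/46
asked value: 35/46

topology: planetary set — G1 22T / G2 24T / G3 70T, arm = carrier (Willis)
superposition row 1 [locked train]: every member turns x
superposition row 2 [arm held]: sun y, ring −(22/70)·y, arm 0
boundary: total ω_ring = x − (22/70)·y = 0 and total ω_sun = x + y = 1  ⇒  y = 35/46, x = 11/46
row 2 ring = −(22/70)·35/46 = -11/46
totals (row 1 + row 2): sun 11/46 + 35/46 = 1, ring 11/46 + (-11/46) = 0, arm 11/46 + 0 = 11/46
asked cell (row2, sun) = 35/46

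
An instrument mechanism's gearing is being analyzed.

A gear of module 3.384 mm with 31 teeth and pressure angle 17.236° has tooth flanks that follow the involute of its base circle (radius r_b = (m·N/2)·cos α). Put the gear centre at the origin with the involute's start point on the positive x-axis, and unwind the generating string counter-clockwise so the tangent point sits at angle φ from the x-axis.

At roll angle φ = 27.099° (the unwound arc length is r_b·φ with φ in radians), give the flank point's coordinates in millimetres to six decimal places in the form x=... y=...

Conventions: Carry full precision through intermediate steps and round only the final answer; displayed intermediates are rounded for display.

single-mesh involute tooth geometry (31T wheel at module 3.384)
pitch radius r_p = m·N/2 = 3.384·31/2 = 52.452000
base radius r_b = r_p·cos α = 52.452000·cos 17.236° = 50.096505
roll angle φ = 27.099° = 0.47296677 rad
x = r_b·(cos φ + φ·sin φ) = 55.390254
y = r_b·(sin φ − φ·cos φ) = 1.727555

x=55.390254 y=1.727555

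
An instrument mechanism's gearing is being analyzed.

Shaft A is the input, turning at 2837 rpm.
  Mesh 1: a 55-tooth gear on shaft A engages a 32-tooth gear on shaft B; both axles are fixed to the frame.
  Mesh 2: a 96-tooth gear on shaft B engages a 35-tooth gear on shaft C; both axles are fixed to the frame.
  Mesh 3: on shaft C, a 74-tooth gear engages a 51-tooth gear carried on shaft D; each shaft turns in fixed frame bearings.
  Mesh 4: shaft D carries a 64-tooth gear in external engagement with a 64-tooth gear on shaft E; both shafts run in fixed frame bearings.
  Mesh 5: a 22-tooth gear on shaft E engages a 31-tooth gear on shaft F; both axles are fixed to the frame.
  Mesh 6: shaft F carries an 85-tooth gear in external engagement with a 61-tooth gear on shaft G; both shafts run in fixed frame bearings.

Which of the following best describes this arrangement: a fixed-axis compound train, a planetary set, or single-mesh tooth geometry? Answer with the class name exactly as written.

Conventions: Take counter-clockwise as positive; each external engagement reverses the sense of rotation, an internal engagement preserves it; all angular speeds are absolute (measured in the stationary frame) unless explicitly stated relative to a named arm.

topology: fixed-axis compound train — 6 meshes, A→G
classification: fixed-axis compound train

fixed-axis compound train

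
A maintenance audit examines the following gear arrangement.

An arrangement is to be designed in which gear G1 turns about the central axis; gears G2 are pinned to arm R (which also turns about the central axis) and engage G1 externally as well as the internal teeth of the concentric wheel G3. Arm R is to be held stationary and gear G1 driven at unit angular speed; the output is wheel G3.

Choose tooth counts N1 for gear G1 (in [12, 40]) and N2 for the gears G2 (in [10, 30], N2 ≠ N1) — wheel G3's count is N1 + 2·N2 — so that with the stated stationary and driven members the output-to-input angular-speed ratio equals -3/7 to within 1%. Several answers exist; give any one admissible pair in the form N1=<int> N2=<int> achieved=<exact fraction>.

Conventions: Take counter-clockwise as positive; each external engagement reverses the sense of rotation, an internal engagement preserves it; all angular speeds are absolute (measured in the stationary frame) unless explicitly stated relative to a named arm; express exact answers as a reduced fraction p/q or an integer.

N1=15 N2=10 achieved=-3/7

topology: planetary set — design target -3/7, arm = carrier (Willis)
Willis with ω_arm = 0: ω_ring/ω_sun = −N1/N3; set equal to -3/7  ⇒  N3/N1 = −1/(-3/7) = 7/3
N3 = N1 + 2·N2  ⇒  N2/N1 = (N3/N1 − 1)/2 = (7/3 − 1)/2 = 2/3
smallest multiple with N1 ≥ 12 and N2 ≥ 10: k = 5  ⇒  N1 = 5·3 = 15, N2 = 5·2 = 10 (N1 ≤ 40, N2 ≤ 30, N2 ≠ N1 ✓), N3 = 15 + 2·10 = 35
check: −N1/N3 with N1 = 15, N3 = 35 gives -3/7; |achieved − target| = 0 ≤ 3/700 ✓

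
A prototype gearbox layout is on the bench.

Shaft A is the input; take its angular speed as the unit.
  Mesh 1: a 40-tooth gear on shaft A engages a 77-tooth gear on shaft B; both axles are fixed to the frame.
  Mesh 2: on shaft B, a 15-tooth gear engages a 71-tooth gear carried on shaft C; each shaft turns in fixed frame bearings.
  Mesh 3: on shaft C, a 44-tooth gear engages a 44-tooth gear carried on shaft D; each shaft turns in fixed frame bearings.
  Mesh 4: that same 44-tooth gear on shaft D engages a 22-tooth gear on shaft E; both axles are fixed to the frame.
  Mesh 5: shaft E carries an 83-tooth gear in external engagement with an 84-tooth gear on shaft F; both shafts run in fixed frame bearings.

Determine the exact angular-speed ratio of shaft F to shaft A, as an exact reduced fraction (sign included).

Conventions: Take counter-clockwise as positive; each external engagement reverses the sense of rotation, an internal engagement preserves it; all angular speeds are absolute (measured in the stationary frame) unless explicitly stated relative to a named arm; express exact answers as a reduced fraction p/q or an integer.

-8300/38269

class = fixed-axis compound train [5 meshes; 5 ratios multiply, 5 sense flips]
mesh 1 [40T→77T]: running ratio 40/77, sense −
mesh 2 [15T→71T]: running ratio 600/5467, sense +
mesh 3 [44T→44T]: running ratio 600/5467, sense −
mesh 4 [44T→22T]: running ratio 1200/5467, sense +
mesh 5 [83T→84T]: running ratio 8300/38269, sense −
ω_out/ω_in = -8300/38269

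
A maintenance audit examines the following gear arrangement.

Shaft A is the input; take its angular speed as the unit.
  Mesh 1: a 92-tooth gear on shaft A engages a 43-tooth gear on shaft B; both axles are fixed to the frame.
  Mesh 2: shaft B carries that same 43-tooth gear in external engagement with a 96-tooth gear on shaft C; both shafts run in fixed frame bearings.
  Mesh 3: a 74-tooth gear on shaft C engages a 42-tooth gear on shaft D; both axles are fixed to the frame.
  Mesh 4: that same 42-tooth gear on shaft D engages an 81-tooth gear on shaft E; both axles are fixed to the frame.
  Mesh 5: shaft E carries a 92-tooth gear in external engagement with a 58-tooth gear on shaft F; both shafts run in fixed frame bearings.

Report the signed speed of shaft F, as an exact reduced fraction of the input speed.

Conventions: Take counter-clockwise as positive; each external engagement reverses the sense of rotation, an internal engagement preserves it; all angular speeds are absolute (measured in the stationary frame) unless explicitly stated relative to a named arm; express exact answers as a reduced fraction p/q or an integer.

5-mesh fixed-axis compound train (all bearings frame-fixed)
mesh 1 [92T→43T]: |ω|/ω_in = 1×92/43 = 92/43, sense flips to −
mesh 2 [43T→96T]: |ω|/ω_in = (92/43)×43/96 = 23/24, sense flips to +
mesh 3 [74T→42T]: |ω|/ω_in = (23/24)×74/42 = 851/504, sense flips to −
mesh 4 [42T→81T]: |ω|/ω_in = (851/504)×42/81 = 851/972, sense flips to +
mesh 5 [92T→58T]: |ω|/ω_in = (851/972)×92/58 = 19573/14094, sense flips to −
signed output speed (× input speed) = -19573/14094

-19573/14094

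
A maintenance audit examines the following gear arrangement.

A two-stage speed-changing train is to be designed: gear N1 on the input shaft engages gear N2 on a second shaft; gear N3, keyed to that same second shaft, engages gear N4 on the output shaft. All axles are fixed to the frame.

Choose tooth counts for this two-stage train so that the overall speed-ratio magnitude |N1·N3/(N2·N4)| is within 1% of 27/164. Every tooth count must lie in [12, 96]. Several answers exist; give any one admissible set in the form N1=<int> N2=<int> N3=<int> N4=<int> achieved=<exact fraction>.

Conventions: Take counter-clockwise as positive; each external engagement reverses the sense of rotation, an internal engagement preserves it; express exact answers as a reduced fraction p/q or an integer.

topology: fixed-axis compound train — 2 stages, target 27/164
target = 27/164 in lowest terms: an exact hit needs N1·N3 = k·27 and N2·N4 = k·164 for one integer k, every count in [12, 96]; additionally prefer no 1:1 stage (N1 ≠ N2, N3 ≠ N4)
k = 1…7: no 1:1-free in-range split of k·27 and k·164 into factor pairs; take k = 8
k = 8: N1·N3 = 216 = 12·18, N2·N4 = 1312 = 16·82
achieved = 12·18/(16·82) = 27/164; |achieved − target| = 0 ≤ 27/16400 ✓

N1=12 N2=16 N3=18 N4=82 achieved=27/164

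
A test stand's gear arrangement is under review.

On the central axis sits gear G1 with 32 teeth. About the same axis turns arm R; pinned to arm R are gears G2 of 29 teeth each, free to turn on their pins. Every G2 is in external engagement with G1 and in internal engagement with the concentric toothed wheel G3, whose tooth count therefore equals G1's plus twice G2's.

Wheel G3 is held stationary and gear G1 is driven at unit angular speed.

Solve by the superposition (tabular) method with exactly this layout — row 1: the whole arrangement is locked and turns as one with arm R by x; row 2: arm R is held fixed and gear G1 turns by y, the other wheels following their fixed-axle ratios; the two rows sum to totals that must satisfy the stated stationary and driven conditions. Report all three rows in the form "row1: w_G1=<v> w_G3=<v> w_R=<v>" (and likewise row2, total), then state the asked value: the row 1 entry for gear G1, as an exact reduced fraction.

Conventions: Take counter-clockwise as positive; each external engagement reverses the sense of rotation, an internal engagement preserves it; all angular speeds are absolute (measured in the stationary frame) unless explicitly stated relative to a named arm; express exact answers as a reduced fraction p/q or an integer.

planetary set (32T centre, 29T on arm, 90T internal) — Willis relation
superposition row 1 [locked train]: every member turns x
row 2 (arm held, sun turns y): ω_ring = −(32/90)·y, ω_arm = 0
boundary: total ω_ring = x − (32/90)·y = 0 and total ω_sun = x + y = 1  ⇒  y = 45/61, x = 16/61
row 2 ring = −(32/90)·45/61 = -16/61
totals (row 1 + row 2): sun 16/61 + 45/61 = 1, ring 16/61 + (-16/61) = 0, arm 16/61 + 0 = 16/61
asked cell (row1, sun) = 16/61

row1: w_G1=16/61 w_G3=16/61 w_R=16/61
row2: w_G1=45/61 w_G3=-16/61 w_R=0
total: w_G1=1 w_G3=0 w_R=16/61
asked value: 16/61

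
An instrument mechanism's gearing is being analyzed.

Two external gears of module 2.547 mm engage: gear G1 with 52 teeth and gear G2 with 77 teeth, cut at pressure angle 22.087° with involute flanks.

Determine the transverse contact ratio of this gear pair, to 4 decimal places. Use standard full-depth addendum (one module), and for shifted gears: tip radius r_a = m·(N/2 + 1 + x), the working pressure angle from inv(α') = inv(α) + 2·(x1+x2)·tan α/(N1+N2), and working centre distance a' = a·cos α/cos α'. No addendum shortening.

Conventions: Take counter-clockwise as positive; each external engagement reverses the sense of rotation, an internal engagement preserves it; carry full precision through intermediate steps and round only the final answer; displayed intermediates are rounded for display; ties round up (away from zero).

topology: single-mesh involute geometry — m = 2.547, 52T/77T pair
base radii: r_b1 = 61.362230, r_b2 = 90.863303
tip radii: r_a1 = 68.769000, r_a2 = 100.606500
no profile shift: α' = α, a' = a
action lengths: √(r_a1²−r_b1²) = 31.045967, √(r_a2²−r_b2²) = 43.191760
base pitch p_b = π·m·cos α = 7.414428
CR = (31.045967 + 43.191760 − 164.281500·sin 22.08700°)/7.414428 = 1.681259
contact ratio ≈ 1.6813

1.6813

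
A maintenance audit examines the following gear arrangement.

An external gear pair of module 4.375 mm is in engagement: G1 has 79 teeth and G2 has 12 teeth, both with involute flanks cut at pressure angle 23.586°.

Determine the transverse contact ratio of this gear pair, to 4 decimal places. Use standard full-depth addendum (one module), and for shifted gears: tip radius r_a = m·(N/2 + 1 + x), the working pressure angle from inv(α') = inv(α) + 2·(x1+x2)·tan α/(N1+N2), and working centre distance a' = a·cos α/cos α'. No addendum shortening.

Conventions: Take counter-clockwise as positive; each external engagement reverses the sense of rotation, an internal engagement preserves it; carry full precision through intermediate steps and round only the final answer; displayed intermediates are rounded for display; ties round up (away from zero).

1.4887

recognized (one external pair, fixed centres): single-mesh tooth geometry, m = 4.375, N1 = 79, N2 = 12
base radii: r_b1 = 158.375835, r_b2 = 24.057089
tip radii: r_a1 = 177.187500, r_a2 = 30.625000
no profile shift: α' = α, a' = a
action lengths: √(r_a1²−r_b1²) = 79.451275, √(r_a2²−r_b2²) = 18.951177
base pitch p_b = π·m·cos α = 12.596262
CR = (79.451275 + 18.951177 − 199.062500·sin 23.58600°)/12.596262 = 1.488739
contact ratio ≈ 1.4887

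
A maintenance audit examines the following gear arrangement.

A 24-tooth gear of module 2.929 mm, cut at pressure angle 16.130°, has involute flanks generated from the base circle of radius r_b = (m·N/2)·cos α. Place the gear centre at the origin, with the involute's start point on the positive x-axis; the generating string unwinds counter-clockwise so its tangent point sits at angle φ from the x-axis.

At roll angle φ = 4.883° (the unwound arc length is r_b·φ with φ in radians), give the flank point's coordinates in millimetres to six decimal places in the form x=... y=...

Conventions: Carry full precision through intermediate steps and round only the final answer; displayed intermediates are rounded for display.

x=33.886754 y=0.006962

single-mesh involute tooth geometry (24T wheel at module 2.929)
pitch radius r_p = m·N/2 = 2.929·24/2 = 35.148000
base radius r_b = r_p·cos α = 35.148000·cos 16.130° = 33.764358
roll angle φ = 4.883° = 0.08522443 rad
x = r_b·(cos φ + φ·sin φ) = 33.886754
y = r_b·(sin φ − φ·cos φ) = 0.006962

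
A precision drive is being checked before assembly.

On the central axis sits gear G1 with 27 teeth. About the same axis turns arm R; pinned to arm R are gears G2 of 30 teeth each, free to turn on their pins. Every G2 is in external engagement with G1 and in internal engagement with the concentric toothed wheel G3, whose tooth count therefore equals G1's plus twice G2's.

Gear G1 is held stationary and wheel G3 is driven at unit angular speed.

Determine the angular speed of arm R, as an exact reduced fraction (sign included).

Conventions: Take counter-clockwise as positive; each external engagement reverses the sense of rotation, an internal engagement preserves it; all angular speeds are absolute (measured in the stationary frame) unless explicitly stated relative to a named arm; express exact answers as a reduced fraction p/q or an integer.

29/38

planetary set (27T centre, 30T on arm, 87T internal) — Willis relation
ring teeth: 27 + 2·30 = 87
27(ω_sun−ω_arm) = −87(ω_ring−ω_arm),  ω_sun = 0, ω_ring = 1
27(0−ω_arm) = −87(1−ω_arm)  ⇒  114·ω_arm = 87  ⇒  ω_arm = 29/38
exact speed ratio = 29/38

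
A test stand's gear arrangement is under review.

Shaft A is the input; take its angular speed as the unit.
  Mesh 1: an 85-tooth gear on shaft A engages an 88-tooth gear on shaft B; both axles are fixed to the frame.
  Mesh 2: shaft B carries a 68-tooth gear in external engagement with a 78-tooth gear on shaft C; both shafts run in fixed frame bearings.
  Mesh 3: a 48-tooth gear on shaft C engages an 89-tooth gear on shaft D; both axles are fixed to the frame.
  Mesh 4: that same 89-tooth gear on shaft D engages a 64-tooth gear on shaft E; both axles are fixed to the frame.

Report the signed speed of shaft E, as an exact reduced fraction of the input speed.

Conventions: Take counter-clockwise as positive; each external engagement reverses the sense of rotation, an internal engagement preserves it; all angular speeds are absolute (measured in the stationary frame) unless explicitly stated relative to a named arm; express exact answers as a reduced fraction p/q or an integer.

4-mesh fixed-axis compound train (all bearings frame-fixed)
mesh 1 [85T→88T]: |ω|/ω_in = 1×85/88 = 85/88, sense flips to −
mesh 2 [68T→78T]: |ω|/ω_in = (85/88)×68/78 = 1445/1716, sense flips to +
mesh 3 [48T→89T]: |ω|/ω_in = (1445/1716)×48/89 = 5780/12727, sense flips to −
mesh 4 [89T→64T]: |ω|/ω_in = (5780/12727)×89/64 = 1445/2288, sense flips to +
signed output speed (× input speed) = 1445/2288

1445/2288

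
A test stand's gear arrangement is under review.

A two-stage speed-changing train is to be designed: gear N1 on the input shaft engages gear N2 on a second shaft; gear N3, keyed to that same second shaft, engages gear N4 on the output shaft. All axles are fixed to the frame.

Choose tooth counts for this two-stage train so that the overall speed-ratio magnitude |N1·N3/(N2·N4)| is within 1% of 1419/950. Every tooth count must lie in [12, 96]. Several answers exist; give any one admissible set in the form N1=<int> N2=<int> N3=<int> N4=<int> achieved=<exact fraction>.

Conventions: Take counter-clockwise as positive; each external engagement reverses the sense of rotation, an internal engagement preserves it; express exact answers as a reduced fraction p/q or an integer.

N1=33 N2=19 N3=43 N4=50 achieved=1419/950

2-stage fixed-axis compound train for ratio 1419/950
target = 1419/950 in lowest terms: an exact hit needs N1·N3 = k·1419 and N2·N4 = k·950 for one integer k, every count in [12, 96]; additionally prefer no 1:1 stage (N1 ≠ N2, N3 ≠ N4)
k = 1: N1·N3 = 1419 = 33·43, N2·N4 = 950 = 19·50
achieved = 33·43/(19·50) = 1419/950; |achieved − target| = 0 ≤ 1419/95000 ✓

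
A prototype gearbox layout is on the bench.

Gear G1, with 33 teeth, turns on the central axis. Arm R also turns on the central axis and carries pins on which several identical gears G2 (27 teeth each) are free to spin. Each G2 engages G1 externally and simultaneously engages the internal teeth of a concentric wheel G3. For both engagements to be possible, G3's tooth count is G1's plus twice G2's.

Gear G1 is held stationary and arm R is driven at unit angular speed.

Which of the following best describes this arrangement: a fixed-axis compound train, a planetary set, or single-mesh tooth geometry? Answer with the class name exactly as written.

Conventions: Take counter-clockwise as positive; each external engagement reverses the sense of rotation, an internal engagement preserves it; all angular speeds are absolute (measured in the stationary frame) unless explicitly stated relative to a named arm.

class = planetary set [G3 = 33+2·27 = 87; Willis about the carrier]
classification: planetary set

planetary set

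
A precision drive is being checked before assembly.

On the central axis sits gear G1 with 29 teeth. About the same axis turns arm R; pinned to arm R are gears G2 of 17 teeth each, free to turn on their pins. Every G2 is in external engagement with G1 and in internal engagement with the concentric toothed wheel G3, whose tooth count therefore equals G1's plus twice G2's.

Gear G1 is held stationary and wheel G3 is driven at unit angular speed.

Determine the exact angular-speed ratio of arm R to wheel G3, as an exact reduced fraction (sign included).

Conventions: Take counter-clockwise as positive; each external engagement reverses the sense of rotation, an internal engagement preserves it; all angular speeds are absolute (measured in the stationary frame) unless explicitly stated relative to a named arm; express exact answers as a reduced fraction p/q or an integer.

recognized (axles ride arm R): planetary set, 29/17/63 teeth
ring teeth: 29 + 2·17 = 63
29(ω_sun−ω_arm) = −63(ω_ring−ω_arm),  ω_sun = 0, ω_ring = 1
29(0−ω_arm) = −63(1−ω_arm)  ⇒  92·ω_arm = 63  ⇒  ω_arm = 63/92
ω_out/ω_in = 63/92

63/92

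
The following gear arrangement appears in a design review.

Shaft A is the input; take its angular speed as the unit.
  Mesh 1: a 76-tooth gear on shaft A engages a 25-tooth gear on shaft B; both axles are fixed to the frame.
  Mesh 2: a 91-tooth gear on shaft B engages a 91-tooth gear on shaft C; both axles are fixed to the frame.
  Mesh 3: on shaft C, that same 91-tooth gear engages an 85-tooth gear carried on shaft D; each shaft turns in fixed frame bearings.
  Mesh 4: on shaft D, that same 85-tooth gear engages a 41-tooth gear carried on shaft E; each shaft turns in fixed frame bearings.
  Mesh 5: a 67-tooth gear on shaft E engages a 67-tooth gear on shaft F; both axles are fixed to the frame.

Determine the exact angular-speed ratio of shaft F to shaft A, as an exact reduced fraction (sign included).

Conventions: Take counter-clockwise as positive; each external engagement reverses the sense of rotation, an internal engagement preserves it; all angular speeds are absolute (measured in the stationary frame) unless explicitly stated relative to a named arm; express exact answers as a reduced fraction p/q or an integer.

-6916/1025

class = fixed-axis compound train [5 meshes; 5 ratios multiply, 5 sense flips]
mesh 1 [76T→25T]: running ratio 76/25, sense −
mesh 2 [91T→91T]: running ratio 76/25, sense +
mesh 3 [91T→85T]: running ratio 6916/2125, sense −
mesh 4 [85T→41T]: running ratio 6916/1025, sense +
mesh 5 [67T→67T]: running ratio 6916/1025, sense −
ω_out/ω_in = -6916/1025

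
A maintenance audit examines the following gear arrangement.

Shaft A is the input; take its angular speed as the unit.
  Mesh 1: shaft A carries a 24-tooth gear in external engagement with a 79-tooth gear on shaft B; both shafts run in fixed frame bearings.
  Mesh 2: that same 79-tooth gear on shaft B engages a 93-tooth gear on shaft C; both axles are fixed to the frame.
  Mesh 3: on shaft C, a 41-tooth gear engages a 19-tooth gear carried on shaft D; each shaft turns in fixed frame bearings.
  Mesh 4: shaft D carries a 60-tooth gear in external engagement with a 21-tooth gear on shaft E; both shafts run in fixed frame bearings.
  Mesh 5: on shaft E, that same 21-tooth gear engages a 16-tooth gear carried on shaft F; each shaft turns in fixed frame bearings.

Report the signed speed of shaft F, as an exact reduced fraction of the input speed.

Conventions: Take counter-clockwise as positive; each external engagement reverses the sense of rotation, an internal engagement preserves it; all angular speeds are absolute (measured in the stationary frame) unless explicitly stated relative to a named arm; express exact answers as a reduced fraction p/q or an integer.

5-mesh fixed-axis compound train (all bearings frame-fixed)
mesh 1 [24T→79T]: |ω|/ω_in = 1×24/79 = 24/79, sense flips to −
mesh 2 [79T→93T]: |ω|/ω_in = (24/79)×79/93 = 8/31, sense flips to +
mesh 3 [41T→19T]: |ω|/ω_in = (8/31)×41/19 = 328/589, sense flips to −
mesh 4 [60T→21T]: |ω|/ω_in = (328/589)×60/21 = 6560/4123, sense flips to +
mesh 5 [21T→16T]: |ω|/ω_in = (6560/4123)×21/16 = 1230/589, sense flips to −
signed output speed (× input speed) = -1230/589

-1230/589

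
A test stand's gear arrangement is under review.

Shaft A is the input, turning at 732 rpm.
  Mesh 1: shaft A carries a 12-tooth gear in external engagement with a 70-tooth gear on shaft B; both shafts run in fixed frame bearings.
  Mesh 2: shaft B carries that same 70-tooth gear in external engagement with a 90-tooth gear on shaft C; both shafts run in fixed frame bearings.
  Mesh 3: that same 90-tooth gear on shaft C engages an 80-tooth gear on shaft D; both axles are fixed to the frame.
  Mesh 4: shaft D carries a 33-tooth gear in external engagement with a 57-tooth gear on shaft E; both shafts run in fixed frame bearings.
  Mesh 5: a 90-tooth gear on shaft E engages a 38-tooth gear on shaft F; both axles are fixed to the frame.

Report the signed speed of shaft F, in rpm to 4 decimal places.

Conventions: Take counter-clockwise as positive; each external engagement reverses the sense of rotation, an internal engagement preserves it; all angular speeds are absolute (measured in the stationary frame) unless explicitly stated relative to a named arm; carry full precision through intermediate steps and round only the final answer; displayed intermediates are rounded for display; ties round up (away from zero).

class = fixed-axis compound train [5 meshes; 5 ratios multiply, 5 sense flips]
mesh 1 [12T→70T]: ω = 732.0000×12/70 = 125.4857 rpm, sense flips to −
mesh 2 [70T→90T]: ω = 125.4857×70/90 = 97.6000 rpm, sense flips to +
mesh 3 [90T→80T]: ω = 97.6000×90/80 = 109.8000 rpm, sense flips to −
mesh 4 [33T→57T]: ω = 109.8000×33/57 = 63.5684 rpm, sense flips to +
mesh 5 [90T→38T]: ω = 63.5684×90/38 = 150.5568 rpm, sense flips to −
signed output speed = -150.5568 rpm

-150.5568 rpm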